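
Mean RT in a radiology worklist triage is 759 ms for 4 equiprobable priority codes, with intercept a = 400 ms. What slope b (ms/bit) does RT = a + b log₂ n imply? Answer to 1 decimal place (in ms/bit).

b = (759 − 400) / log₂(4) = 359 / 2 = 179.500 ms/bit.

179.5 ms/bit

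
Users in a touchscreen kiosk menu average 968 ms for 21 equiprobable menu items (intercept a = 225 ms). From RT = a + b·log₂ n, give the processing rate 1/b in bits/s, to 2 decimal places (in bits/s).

Choice component = 968 − 225 = 743 ms over log₂(21) = 4.3923 bits.
b = 743 / 4.3923 = 169.159 ms/bit, so 1/b = 5.912 bits/s.

5.91 bits/s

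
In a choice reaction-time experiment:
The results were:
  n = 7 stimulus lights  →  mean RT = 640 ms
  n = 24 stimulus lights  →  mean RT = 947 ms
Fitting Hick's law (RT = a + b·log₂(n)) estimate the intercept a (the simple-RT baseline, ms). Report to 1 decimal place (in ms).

155.2 ms

The slope on a log₂ axis is (947 − 640) / (4.5850 − 2.8074) = 172.704 ms/bit.
a = RT₁ − b·log₂ n₁ = 640 − 172.704 × 2.8074 = 155.158 ms.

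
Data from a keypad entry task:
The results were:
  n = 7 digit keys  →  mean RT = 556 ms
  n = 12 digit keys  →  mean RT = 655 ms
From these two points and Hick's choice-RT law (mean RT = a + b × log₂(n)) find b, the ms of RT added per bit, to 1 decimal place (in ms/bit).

127.3 ms/bit

Slope: b = (655 − 556) / (log₂ 12 − log₂ 7) = 99/0.7776 = 127.314 ms/bit.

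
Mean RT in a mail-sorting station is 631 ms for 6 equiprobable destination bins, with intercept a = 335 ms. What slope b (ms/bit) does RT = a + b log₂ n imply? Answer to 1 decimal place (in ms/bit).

6 alternatives carry log₂ 6 = 2.5850 bits; the choice cost is 631 − 335 = 296 ms, so b = 296/2.5850 = 114.508 ms/bit.

114.5 ms/bit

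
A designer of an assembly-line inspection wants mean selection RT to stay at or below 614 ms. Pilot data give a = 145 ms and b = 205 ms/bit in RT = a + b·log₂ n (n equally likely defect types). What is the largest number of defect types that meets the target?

Set 145 + 205·log₂ n ≤ 614 → log₂ n ≤ (614 − 145)/205 = 2.2878.
So n ≤ 2^2.2878 = 4.883; the largest integer n is 4.

4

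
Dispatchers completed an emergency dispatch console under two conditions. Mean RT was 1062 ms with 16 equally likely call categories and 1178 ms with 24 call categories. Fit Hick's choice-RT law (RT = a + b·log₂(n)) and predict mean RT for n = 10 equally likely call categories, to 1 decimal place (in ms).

927.5 ms

Solve the two-equation system in a and b:
  b = (1178 − 1062) / (log₂ 24 − log₂ 16) = 116 / (4.5850 − 4) = 198.303 ms/bit
  a = 1062 − 198.303 × 4 = 268.787 ms
Then RT(10) = 268.787 + 198.303 × log₂ 10 = 268.787 + 198.303 × 3.3219 ≈ 927.536 ms.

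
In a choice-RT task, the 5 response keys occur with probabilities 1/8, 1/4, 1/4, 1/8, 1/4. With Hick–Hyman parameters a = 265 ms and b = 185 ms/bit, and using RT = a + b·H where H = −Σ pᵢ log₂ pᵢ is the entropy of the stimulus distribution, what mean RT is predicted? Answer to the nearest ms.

Each term −pᵢ log₂ pᵢ: 0.125·3 + 0.25·2 + 0.25·2 + 0.125·3 + 0.25·2; summed, H = 2.250 bits.
Mean RT = a + bH = 265 + 185·2.250 = 681.25 ms.

681 ms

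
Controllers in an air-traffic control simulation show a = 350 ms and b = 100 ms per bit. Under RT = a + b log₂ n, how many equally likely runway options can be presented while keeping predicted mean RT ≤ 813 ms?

24

100·log₂ n ≤ 813 − 350 = 463, giving log₂ n ≤ 4.6300 and n ≤ 24.761. The largest whole number is 24.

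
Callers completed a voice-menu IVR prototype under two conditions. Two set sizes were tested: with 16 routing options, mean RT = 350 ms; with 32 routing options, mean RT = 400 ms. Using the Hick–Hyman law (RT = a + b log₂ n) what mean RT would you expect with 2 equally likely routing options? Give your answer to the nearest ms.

With log₂ n on the abscissa the relation is linear; from the two conditions:
  b = (400 − 350) / (log₂ 32 − log₂ 16) = 50 / (5 − 4) = 50 ms/bit
  a = 350 − 50 × 4 = 150 ms
Then RT(2) = 150 + 50 × log₂ 2 = 150 + 50 × 1 ≈ 200.000 ms.

200 ms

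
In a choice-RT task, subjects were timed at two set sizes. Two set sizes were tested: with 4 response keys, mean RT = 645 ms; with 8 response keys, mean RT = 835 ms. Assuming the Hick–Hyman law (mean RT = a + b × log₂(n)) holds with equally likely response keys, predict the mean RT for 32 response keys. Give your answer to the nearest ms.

Solve the two-equation system in a and b:
  b = (835 − 645) / (log₂ 8 − log₂ 4) = 190 / (3 − 2) = 190 ms/bit
  a = 645 − 190 × 2 = 265 ms
Then RT(32) = 265 + 190 × log₂ 32 = 265 + 190 × 5 ≈ 1215.000 ms.

1215 ms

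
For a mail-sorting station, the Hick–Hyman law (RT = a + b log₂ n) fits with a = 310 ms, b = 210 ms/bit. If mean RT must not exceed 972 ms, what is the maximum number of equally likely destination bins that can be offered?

Information budget: (972 − 310)/210 = 3.1524 bits, so n ≤ 2^3.1524 = 8.891 → at most 8.

8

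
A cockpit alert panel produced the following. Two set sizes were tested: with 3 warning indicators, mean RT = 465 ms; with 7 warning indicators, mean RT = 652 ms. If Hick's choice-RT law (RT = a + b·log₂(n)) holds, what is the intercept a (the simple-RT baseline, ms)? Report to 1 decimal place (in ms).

222.5 ms

b = (RT₂ − RT₁)/(log₂ n₂ − log₂ n₁) = (652 − 465)/(2.8074 − 1.5850) = 152.979 ms/bit.
Intercept: a = 465 − 152.979·log₂(3) = 222.535 ms.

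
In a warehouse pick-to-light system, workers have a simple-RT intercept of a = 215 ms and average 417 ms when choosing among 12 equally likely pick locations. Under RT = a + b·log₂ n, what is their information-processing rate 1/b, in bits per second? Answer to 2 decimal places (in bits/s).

17.75 bits/s

b = (417 − 215)/log₂ 12 = 202/3.5850 = 56.346 ms per bit = 0.05635 s/bit; the reciprocal is 17.747 bits/s.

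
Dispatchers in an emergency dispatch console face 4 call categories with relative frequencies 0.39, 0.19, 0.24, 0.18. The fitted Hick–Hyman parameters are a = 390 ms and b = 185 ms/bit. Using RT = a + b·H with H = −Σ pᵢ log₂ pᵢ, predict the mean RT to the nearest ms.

746 ms

H = 0.39·log₂(1/0.39) + 0.19·log₂(1/0.19) + 0.24·log₂(1/0.24) + 0.18·log₂(1/0.18) = 1.9245 bits.
RT = 390 + 185 × 1.9245 = 746.03 ms.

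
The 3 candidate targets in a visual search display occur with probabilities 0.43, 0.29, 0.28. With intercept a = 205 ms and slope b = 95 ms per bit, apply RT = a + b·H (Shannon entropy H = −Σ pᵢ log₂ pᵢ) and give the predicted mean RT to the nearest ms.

353 ms

H = 0.43·log₂(1/0.43) + 0.29·log₂(1/0.29) + 0.28·log₂(1/0.28) = 1.5557 bits.
RT = 205 + 95 × 1.5557 = 352.79 ms.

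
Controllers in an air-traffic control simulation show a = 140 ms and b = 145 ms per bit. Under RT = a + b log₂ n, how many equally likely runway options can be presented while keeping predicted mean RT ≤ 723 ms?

16

Set 140 + 145·log₂ n ≤ 723 → log₂ n ≤ (723 − 140)/145 = 4.0207.
So n ≤ 2^4.0207 = 16.231; the largest integer n is 16.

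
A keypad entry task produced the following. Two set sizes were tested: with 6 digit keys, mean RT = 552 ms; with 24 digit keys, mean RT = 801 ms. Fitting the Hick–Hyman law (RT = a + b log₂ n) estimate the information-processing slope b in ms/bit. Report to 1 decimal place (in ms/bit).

The slope on a log₂ axis is (801 − 552) / (4.5850 − 2.5850) = 124.500 ms/bit.

124.5 ms/bit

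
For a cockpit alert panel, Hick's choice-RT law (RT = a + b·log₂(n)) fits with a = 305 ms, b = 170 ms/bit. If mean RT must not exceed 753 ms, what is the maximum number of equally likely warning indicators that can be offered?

6

Set 305 + 170·log₂ n ≤ 753 → log₂ n ≤ (753 − 305)/170 = 2.6353.
So n ≤ 2^2.6353 = 6.213; the largest integer n is 6.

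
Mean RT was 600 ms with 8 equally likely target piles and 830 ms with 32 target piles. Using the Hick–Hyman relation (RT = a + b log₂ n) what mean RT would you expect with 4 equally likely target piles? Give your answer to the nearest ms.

RT is linear in log₂ n, so two points fix the line:
  b = (830 − 600) / (log₂ 32 − log₂ 8) = 230 / (5 − 3) = 115 ms/bit
  a = 600 − 115 × 3 = 255 ms
Then RT(4) = 255 + 115 × log₂ 4 = 255 + 115 × 2 ≈ 485.000 ms.

485 ms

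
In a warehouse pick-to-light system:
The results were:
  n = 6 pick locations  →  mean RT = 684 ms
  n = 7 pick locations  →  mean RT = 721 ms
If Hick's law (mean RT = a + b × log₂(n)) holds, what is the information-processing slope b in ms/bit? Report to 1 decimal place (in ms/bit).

166.4 ms/bit

b = (RT₂ − RT₁)/(log₂ n₂ − log₂ n₁) = (721 − 684)/(2.8074 − 2.5850) = 166.373 ms/bit.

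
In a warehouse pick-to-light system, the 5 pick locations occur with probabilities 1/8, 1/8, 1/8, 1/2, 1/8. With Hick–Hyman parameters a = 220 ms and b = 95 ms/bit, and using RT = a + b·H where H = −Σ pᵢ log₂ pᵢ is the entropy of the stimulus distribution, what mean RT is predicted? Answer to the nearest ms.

Each term −pᵢ log₂ pᵢ: 0.125·3 + 0.125·3 + 0.125·3 + 0.5·1 + 0.125·3; summed, H = 2.000 bits.
Mean RT = a + bH = 220 + 95·2.000 = 410.00 ms.

410 ms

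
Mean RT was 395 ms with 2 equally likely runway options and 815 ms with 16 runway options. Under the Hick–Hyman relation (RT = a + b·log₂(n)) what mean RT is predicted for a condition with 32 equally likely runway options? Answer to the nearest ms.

955 ms

With log₂ n on the abscissa the relation is linear; from the two conditions:
  b = (815 − 395) / (log₂ 16 − log₂ 2) = 420 / (4 − 1) = 140 ms/bit
  a = 395 − 140 × 1 = 255 ms
Then RT(32) = 255 + 140 × log₂ 32 = 255 + 140 × 5 ≈ 955.000 ms.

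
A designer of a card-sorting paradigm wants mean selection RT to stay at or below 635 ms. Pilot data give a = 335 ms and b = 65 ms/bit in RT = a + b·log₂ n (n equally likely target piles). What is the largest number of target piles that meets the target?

24

65·log₂ n ≤ 635 − 335 = 300, giving log₂ n ≤ 4.6154 and n ≤ 24.511. The largest whole number is 24.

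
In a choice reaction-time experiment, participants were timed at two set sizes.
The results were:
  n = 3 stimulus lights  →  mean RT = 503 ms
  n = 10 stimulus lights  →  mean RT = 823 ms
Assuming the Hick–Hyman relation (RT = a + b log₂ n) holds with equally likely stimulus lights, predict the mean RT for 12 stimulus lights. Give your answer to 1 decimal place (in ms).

871.5 ms

Fit slope and intercept:
  b = (823 − 503) / (log₂ 10 − log₂ 3) = 320 / (3.3219 − 1.5850) = 184.229 ms/bit
  a = 503 − 184.229 × 1.5850 = 211.003 ms
Then RT(12) = 211.003 + 184.229 × log₂ 12 = 211.003 + 184.229 × 3.5850 ≈ 871.459 ms.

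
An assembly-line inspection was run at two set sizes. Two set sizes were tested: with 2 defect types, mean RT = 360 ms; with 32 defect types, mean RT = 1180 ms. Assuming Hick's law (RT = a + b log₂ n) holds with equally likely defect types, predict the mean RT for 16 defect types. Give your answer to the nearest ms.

975 ms

RT is linear in log₂ n, so two points fix the line:
  b = (1180 − 360) / (log₂ 32 − log₂ 2) = 820 / (5 − 1) = 205 ms/bit
  a = 360 − 205 × 1 = 155 ms
Then RT(16) = 155 + 205 × log₂ 16 = 155 + 205 × 4 ≈ 975.000 ms.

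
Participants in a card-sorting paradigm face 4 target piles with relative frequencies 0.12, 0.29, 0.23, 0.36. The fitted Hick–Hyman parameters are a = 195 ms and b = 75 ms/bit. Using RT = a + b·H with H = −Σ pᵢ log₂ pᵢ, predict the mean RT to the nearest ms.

338 ms

H = 0.12·log₂(1/0.12) + 0.29·log₂(1/0.29) + 0.23·log₂(1/0.23) + 0.36·log₂(1/0.36) = 1.9033 bits.
RT = 195 + 75 × 1.9033 = 337.74 ms.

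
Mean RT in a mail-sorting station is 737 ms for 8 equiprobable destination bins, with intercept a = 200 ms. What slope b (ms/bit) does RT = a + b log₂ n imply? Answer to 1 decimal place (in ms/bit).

179.0 ms/bit

8 alternatives carry log₂ 8 = 3 bits; the choice cost is 737 − 200 = 537 ms, so b = 537/3 = 179.000 ms/bit.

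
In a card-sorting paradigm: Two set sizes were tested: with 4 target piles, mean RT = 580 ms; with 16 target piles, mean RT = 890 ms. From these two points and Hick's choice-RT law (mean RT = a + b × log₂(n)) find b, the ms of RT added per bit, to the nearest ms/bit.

Slope: b = (890 − 580) / (log₂ 16 − log₂ 4) = 310/2.0000 = 155 ms/bit.

155 ms/bit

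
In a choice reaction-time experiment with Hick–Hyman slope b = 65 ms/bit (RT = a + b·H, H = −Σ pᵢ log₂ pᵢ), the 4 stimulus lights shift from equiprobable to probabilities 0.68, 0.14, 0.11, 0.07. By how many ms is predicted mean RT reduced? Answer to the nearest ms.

39 ms

The RT saving is b·ΔH. Equiprobable H₀ = log₂(4) = 2.0000 bits; with the given probabilities H = 1.3943 bits.
b·(H₀ − H) = 65 × (2.0000 − 1.3943) = 39.37 ms.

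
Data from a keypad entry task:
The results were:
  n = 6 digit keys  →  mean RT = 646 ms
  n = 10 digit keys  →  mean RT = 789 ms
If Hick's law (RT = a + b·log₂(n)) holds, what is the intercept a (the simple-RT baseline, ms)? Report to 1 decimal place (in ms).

b = (RT₂ − RT₁)/(log₂ n₂ − log₂ n₁) = (789 − 646)/(3.3219 − 2.5850) = 194.039 ms/bit.
a = RT₁ − b·log₂ n₁ = 646 − 194.039 × 2.5850 = 144.417 ms.

144.4 ms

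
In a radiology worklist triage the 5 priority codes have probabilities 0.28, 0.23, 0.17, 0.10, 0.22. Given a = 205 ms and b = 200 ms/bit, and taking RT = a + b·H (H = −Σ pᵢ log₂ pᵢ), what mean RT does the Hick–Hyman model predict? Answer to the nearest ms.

Entropy contributions −pᵢ log₂ pᵢ: 0.5142, 0.4877, 0.4346, 0.3322, 0.4806; sum H = 2.2492 bits.
RT = a + bH = 205 + 200·2.2492 = 654.85 ms.

655 ms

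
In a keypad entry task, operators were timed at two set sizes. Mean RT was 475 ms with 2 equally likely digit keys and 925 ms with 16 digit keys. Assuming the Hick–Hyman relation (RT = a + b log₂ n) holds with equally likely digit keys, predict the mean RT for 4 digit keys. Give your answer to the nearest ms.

625 ms

Solve the two-equation system in a and b:
  b = (925 − 475) / (log₂ 16 − log₂ 2) = 450 / (4 − 1) = 150 ms/bit
  a = 475 − 150 × 1 = 325 ms
Then RT(4) = 325 + 150 × log₂ 4 = 325 + 150 × 2 ≈ 625.000 ms.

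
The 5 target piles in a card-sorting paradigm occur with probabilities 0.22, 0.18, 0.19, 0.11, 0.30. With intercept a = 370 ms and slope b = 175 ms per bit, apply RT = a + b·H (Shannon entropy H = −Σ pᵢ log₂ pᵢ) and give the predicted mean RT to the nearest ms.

H = 0.22·log₂(1/0.22) + 0.18·log₂(1/0.18) + 0.19·log₂(1/0.19) + 0.11·log₂(1/0.11) + 0.30·log₂(1/0.30) = 2.2525 bits.
RT = 370 + 175 × 2.2525 = 764.18 ms.

764 ms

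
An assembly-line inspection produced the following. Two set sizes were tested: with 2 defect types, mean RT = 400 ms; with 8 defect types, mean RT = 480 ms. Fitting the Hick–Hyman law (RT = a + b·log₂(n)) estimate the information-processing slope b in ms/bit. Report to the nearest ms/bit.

b = (RT₂ − RT₁)/(log₂ n₂ − log₂ n₁) = (480 − 400)/(3 − 1) = 40 ms/bit.

40 ms/bit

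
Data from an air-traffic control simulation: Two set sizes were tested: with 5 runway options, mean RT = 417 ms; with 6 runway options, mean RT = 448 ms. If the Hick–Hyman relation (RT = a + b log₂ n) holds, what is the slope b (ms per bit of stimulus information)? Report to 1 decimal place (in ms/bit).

117.9 ms/bit

The slope on a log₂ axis is (448 − 417) / (2.5850 − 2.3219) = 117.855 ms/bit.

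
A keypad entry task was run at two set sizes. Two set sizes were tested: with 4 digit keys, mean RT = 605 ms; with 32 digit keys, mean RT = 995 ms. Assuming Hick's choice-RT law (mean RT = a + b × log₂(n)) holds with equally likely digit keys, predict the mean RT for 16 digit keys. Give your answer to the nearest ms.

865 ms

Fit slope and intercept:
  b = (995 − 605) / (log₂ 32 − log₂ 4) = 390 / (5 − 2) = 130 ms/bit
  a = 605 − 130 × 2 = 345 ms
Then RT(16) = 345 + 130 × log₂ 16 = 345 + 130 × 4 ≈ 865.000 ms.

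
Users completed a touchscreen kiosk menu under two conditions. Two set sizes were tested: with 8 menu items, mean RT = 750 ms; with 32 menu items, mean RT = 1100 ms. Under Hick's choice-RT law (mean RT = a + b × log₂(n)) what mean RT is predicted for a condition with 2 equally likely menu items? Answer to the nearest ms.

Solve the two-equation system in a and b:
  b = (1100 − 750) / (log₂ 32 − log₂ 8) = 350 / (5 − 3) = 175 ms/bit
  a = 750 − 175 × 3 = 225 ms
Then RT(2) = 225 + 175 × log₂ 2 = 225 + 175 × 1 ≈ 400.000 ms.

400 ms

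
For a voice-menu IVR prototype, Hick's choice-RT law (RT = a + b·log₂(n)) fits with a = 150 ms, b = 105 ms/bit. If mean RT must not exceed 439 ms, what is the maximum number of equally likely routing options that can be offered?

6

Information budget: (439 − 150)/105 = 2.7524 bits, so n ≤ 2^2.7524 = 6.738 → at most 6.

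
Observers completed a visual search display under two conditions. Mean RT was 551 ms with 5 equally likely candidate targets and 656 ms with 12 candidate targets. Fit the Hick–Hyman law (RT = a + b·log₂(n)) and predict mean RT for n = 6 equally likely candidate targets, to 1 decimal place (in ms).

With log₂ n on the abscissa the relation is linear; from the two conditions:
  b = (656 − 551) / (log₂ 12 − log₂ 5) = 105 / (3.5850 − 2.3219) = 83.133 ms/bit
  a = 551 − 83.133 × 2.3219 = 357.971 ms
Then RT(6) = 357.971 + 83.133 × log₂ 6 = 357.971 + 83.133 × 2.5850 ≈ 572.867 ms.

572.9 ms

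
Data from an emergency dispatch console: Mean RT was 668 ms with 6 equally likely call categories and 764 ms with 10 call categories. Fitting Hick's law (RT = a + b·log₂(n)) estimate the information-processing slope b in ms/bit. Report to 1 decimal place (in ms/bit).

130.3 ms/bit

The slope on a log₂ axis is (764 − 668) / (3.3219 − 2.5850) = 130.264 ms/bit.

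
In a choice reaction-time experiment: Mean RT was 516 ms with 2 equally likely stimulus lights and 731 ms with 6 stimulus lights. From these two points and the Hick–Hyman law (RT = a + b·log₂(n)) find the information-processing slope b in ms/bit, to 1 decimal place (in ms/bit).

135.6 ms/bit

Slope: b = (731 − 516) / (log₂ 6 − log₂ 2) = 215/1.5850 = 135.650 ms/bit.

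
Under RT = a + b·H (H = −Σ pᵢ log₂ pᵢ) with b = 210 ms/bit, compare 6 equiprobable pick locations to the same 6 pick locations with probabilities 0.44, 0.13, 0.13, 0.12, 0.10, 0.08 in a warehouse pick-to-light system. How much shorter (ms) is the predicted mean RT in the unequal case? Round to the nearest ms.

The RT saving is b·ΔH. Equiprobable H₀ = log₂(6) = 2.5850 bits; with the given probabilities H = 2.2772 bits.
b·(H₀ − H) = 210 × (2.5850 − 2.2772) = 64.63 ms.

65 ms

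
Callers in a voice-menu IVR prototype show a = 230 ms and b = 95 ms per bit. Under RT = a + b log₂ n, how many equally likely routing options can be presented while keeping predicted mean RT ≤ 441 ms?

4

Set 230 + 95·log₂ n ≤ 441 → log₂ n ≤ (441 − 230)/95 = 2.2211.
So n ≤ 2^2.2211 = 4.662; the largest integer n is 4.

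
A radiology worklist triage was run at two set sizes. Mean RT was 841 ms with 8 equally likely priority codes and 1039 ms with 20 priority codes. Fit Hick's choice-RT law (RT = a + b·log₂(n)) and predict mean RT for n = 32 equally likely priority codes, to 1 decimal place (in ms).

With log₂ n on the abscissa the relation is linear; from the two conditions:
  b = (1039 − 841) / (log₂ 20 − log₂ 8) = 198 / (4.3219 − 3) = 149.781 ms/bit
  a = 841 − 149.781 × 3 = 391.656 ms
Then RT(32) = 391.656 + 149.781 × log₂ 32 = 391.656 + 149.781 × 5 ≈ 1140.562 ms.

1140.6 ms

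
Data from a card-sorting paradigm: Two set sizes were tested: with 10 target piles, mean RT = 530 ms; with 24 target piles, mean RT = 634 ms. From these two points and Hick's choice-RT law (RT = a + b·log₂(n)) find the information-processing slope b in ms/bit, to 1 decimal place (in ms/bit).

82.3 ms/bit

The slope on a log₂ axis is (634 − 530) / (4.5850 − 3.3219) = 82.341 ms/bit.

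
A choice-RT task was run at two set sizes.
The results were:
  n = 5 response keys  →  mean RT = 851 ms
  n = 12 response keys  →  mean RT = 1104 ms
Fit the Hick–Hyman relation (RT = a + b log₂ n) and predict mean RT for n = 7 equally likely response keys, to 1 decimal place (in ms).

Solve the two-equation system in a and b:
  b = (1104 − 851) / (log₂ 12 − log₂ 5) = 253 / (3.5850 − 2.3219) = 200.311 ms/bit
  a = 851 − 200.311 × 2.3219 = 385.892 ms
Then RT(7) = 385.892 + 200.311 × log₂ 7 = 385.892 + 200.311 × 2.8074 ≈ 948.236 ms.

948.2 ms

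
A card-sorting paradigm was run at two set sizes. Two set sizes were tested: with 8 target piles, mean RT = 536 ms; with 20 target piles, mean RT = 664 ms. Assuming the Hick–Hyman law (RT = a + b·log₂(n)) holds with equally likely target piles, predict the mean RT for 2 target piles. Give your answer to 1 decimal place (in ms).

Solve the two-equation system in a and b:
  b = (664 − 536) / (log₂ 20 − log₂ 8) = 128 / (4.3219 − 3) = 96.828 ms/bit
  a = 536 − 96.828 × 3 = 245.515 ms
Then RT(2) = 245.515 + 96.828 × log₂ 2 = 245.515 + 96.828 × 1 ≈ 342.343 ms.

342.3 ms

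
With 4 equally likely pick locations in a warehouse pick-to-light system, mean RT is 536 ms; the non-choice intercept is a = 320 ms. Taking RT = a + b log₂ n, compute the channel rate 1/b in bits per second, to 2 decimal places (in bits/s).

9.26 bits/s

b = (536 − 320)/log₂ 4 = 216/2 = 108.000 ms per bit = 0.10800 s/bit; the reciprocal is 9.259 bits/s.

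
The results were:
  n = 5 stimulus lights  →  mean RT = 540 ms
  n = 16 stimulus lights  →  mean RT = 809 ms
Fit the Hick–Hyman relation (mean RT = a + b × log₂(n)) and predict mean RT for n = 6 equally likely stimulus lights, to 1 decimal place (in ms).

Solve the two-equation system in a and b:
  b = (809 − 540) / (log₂ 16 − log₂ 5) = 269 / (4 − 2.3219) = 160.303 ms/bit
  a = 540 − 160.303 × 2.3219 = 167.788 ms
Then RT(6) = 167.788 + 160.303 × log₂ 6 = 167.788 + 160.303 × 2.5850 ≈ 582.165 ms.

582.2 ms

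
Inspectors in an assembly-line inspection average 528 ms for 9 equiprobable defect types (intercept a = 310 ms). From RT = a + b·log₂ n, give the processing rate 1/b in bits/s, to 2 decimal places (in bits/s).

14.54 bits/s

b = (528 − 310)/log₂ 9 = 218/3.1699 = 68.771 ms per bit = 0.06877 s/bit; the reciprocal is 14.541 bits/s.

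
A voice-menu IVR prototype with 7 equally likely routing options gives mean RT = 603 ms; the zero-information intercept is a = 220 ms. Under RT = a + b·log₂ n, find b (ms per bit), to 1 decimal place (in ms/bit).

136.4 ms/bit

log₂(7) = 2.8074 bits.
b = (RT − a)/log₂ n = (603 − 220) / 2.8074 = 136.427 ms/bit.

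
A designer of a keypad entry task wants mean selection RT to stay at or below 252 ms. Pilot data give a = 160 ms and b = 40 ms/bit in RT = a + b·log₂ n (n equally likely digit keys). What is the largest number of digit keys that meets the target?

4

40·log₂ n ≤ 252 − 160 = 92, giving log₂ n ≤ 2.3000 and n ≤ 4.925. The largest whole number is 4.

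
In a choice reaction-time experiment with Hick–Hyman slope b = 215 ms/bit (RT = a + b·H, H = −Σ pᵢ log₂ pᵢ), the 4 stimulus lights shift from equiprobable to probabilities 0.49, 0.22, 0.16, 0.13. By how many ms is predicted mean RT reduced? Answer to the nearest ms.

45 ms

The RT saving is b·ΔH. Equiprobable H₀ = log₂(4) = 2.0000 bits; with the given probabilities H = 1.7905 bits.
b·(H₀ − H) = 215 × (2.0000 − 1.7905) = 45.04 ms.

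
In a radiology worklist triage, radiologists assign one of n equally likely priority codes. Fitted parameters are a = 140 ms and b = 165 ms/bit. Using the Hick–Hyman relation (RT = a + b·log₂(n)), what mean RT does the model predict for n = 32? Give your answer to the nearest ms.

965 ms

log₂(32) = 5 bits, so RT = 140 + 165 × 5 ≈ 965.000 ms.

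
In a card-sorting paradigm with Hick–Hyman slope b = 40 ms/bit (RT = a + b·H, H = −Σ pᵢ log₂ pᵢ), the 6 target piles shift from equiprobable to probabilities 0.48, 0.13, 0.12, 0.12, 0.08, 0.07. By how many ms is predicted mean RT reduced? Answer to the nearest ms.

16 ms

Equiprobable entropy H₀ = log₂ 6 = 2.5850 bits.
Skewed entropy H = −Σ pᵢ log₂ pᵢ = 2.1851 bits.
ΔRT = b·(H₀ − H) = 40 × 0.3999 = 15.99 ms.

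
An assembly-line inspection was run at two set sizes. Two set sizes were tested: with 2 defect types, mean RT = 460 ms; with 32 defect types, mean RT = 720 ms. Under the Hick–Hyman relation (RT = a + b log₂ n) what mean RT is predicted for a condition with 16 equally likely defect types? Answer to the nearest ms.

RT is linear in log₂ n, so two points fix the line:
  b = (720 − 460) / (log₂ 32 − log₂ 2) = 260 / (5 − 1) = 65 ms/bit
  a = 460 − 65 × 1 = 395 ms
Then RT(16) = 395 + 65 × log₂ 16 = 395 + 65 × 4 ≈ 655.000 ms.

655 ms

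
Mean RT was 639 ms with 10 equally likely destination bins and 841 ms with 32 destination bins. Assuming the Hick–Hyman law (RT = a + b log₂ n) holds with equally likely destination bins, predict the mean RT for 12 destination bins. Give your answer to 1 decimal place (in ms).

Solve the two-equation system in a and b:
  b = (841 − 639) / (log₂ 32 − log₂ 10) = 202 / (5 − 3.3219) = 120.376 ms/bit
  a = 639 − 120.376 × 3.3219 = 239.119 ms
Then RT(12) = 239.119 + 120.376 × log₂ 12 = 239.119 + 120.376 × 3.5850 ≈ 670.663 ms.

670.7 ms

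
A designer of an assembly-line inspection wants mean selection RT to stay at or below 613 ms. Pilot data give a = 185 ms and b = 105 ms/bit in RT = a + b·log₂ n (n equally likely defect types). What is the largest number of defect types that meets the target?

105·log₂ n ≤ 613 − 185 = 428, giving log₂ n ≤ 4.0762 and n ≤ 16.868. The largest whole number is 16.

16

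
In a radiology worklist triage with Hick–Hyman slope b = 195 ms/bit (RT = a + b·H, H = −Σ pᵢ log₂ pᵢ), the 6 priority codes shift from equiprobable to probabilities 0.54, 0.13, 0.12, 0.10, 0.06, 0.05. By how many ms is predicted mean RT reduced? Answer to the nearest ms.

110 ms

Equiprobable entropy H₀ = log₂ 6 = 2.5850 bits.
Skewed entropy H = −Σ pᵢ log₂ pᵢ = 2.0216 bits.
ΔRT = b·(H₀ − H) = 195 × 0.5634 = 109.86 ms.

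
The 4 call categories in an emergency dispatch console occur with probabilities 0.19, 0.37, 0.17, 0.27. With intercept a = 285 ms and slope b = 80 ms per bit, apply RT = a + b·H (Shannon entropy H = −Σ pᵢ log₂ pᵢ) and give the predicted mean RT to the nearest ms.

439 ms

Entropy contributions −pᵢ log₂ pᵢ: 0.4552, 0.5307, 0.4346, 0.5100; sum H = 1.9306 bits.
RT = a + bH = 285 + 80·1.9306 = 439.45 ms.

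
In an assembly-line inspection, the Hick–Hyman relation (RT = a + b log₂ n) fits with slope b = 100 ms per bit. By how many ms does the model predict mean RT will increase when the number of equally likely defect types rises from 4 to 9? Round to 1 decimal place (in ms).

ΔRT = (a + b log₂ n₂) − (a + b log₂ n₁) = b·(log₂ n₂ − log₂ n₁).
log₂(9) − log₂(4) = 3.1699 − 2 = 1.1699.
ΔRT = 100 × 1.1699 = 116.993 ms.

117.0 ms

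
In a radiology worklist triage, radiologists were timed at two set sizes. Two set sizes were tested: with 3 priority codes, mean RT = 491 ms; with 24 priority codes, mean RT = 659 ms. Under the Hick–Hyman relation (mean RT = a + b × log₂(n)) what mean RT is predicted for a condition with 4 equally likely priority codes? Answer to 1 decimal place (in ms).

Fit slope and intercept:
  b = (659 − 491) / (log₂ 24 − log₂ 3) = 168 / (4.5850 − 1.5850) = 56.000 ms/bit
  a = 491 − 56.000 × 1.5850 = 402.242 ms
Then RT(4) = 402.242 + 56.000 × log₂ 4 = 402.242 + 56.000 × 2 ≈ 514.242 ms.

514.2 ms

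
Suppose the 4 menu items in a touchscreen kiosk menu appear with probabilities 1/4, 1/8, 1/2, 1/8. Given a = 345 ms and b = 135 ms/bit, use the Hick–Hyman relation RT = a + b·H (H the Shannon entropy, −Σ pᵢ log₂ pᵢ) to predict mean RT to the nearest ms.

H = −Σ pᵢ log₂ pᵢ = 0.25·2 + 0.125·3 + 0.5·1 + 0.125·3 = 1.750 bits.
RT = 345 + 135 × 1.750 = 581.25 ms.

581 ms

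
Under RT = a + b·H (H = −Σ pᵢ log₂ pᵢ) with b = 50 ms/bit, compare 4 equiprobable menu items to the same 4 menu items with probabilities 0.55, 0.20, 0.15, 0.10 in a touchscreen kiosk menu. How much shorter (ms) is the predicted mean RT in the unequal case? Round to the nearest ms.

Equiprobable entropy H₀ = log₂ 4 = 2.0000 bits.
Skewed entropy H = −Σ pᵢ log₂ pᵢ = 1.6815 bits.
ΔRT = b·(H₀ − H) = 50 × 0.3185 = 15.93 ms.

16 ms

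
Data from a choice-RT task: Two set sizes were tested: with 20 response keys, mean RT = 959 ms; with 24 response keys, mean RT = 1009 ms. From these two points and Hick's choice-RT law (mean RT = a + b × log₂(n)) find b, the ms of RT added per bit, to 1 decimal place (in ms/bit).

190.1 ms/bit

The slope on a log₂ axis is (1009 − 959) / (4.5850 − 4.3219) = 190.089 ms/bit.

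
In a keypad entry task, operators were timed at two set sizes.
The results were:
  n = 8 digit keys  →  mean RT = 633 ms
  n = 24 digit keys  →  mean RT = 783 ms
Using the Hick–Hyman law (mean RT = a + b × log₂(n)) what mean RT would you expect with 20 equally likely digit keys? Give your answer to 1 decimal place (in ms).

758.1 ms

Fit slope and intercept:
  b = (783 − 633) / (log₂ 24 − log₂ 8) = 150 / (4.5850 − 3) = 94.639 ms/bit
  a = 633 − 94.639 × 3 = 349.082 ms
Then RT(20) = 349.082 + 94.639 × log₂ 20 = 349.082 + 94.639 × 4.3219 ≈ 758.107 ms.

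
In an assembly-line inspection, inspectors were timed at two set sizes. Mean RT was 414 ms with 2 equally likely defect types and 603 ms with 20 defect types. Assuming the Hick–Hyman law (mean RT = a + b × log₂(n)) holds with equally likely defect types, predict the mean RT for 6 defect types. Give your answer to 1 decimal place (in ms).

RT is linear in log₂ n, so two points fix the line:
  b = (603 − 414) / (log₂ 20 − log₂ 2) = 189 / (4.3219 − 1) = 56.895 ms/bit
  a = 414 − 56.895 × 1 = 357.105 ms
Then RT(6) = 357.105 + 56.895 × log₂ 6 = 357.105 + 56.895 × 2.5850 ≈ 504.176 ms.

504.2 ms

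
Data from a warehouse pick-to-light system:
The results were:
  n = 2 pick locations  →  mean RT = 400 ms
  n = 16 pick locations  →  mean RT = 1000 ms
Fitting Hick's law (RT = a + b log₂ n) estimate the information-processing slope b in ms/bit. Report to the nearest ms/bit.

200 ms/bit

b = (RT₂ − RT₁)/(log₂ n₂ − log₂ n₁) = (1000 − 400)/(4 − 1) = 200 ms/bit.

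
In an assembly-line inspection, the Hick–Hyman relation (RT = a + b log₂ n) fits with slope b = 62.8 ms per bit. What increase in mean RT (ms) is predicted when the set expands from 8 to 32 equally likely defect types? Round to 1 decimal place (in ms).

ΔRT = (a + b log₂ n₂) − (a + b log₂ n₁) = b·(log₂ n₂ − log₂ n₁).
log₂(32) − log₂(8) = log₂(32/8) = log₂(4) = 2.
ΔRT = 62.8 × 2.0000 = 125.600 ms.

125.6 ms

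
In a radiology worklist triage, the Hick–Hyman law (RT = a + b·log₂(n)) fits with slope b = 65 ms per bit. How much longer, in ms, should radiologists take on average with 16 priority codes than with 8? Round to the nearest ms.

65 ms

The intercept a cancels: ΔRT = b·(log₂ n₂ − log₂ n₁) = b·log₂(n₂/n₁).
log₂(16) − log₂(8) = log₂(16/8) = log₂(2) = 1.
ΔRT = 65 × 1.0000 = 65.000 ms.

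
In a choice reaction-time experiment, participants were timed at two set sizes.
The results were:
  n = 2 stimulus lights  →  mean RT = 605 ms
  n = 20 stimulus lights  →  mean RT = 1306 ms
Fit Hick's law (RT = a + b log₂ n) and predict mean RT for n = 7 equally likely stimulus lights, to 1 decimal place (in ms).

986.4 ms

RT is linear in log₂ n, so two points fix the line:
  b = (1306 − 605) / (log₂ 20 − log₂ 2) = 701 / (4.3219 − 1) = 211.022 ms/bit
  a = 605 − 211.022 × 1 = 393.978 ms
Then RT(7) = 393.978 + 211.022 × log₂ 7 = 393.978 + 211.022 × 2.8074 ≈ 986.392 ms.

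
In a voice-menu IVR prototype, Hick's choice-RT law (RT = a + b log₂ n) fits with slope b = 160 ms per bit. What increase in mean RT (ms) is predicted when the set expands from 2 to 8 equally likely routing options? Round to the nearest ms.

The intercept a cancels: ΔRT = b·(log₂ n₂ − log₂ n₁) = b·log₂(n₂/n₁).
log₂(8) − log₂(2) = log₂(8/2) = log₂(4) = 2.
ΔRT = 160 × 2.0000 = 320.000 ms.

320 ms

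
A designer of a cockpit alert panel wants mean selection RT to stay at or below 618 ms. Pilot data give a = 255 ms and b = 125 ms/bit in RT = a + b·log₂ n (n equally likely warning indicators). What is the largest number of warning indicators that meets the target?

7

Set 255 + 125·log₂ n ≤ 618 → log₂ n ≤ (618 − 255)/125 = 2.9040.
So n ≤ 2^2.9040 = 7.485; the largest integer n is 7.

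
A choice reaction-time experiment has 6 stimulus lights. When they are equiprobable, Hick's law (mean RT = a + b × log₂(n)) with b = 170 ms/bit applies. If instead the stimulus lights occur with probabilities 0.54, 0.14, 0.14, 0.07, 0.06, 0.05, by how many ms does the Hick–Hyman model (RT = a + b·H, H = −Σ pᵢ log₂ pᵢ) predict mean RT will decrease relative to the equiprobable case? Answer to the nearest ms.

99 ms

The RT saving is b·ΔH. Equiprobable H₀ = log₂(6) = 2.5850 bits; with the given probabilities H = 2.0024 bits.
b·(H₀ − H) = 170 × (2.5850 − 2.0024) = 99.03 ms.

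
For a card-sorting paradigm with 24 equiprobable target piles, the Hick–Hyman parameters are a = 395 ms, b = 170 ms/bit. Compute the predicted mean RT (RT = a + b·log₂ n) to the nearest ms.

1174 ms

log₂(24) = 4.5850 bits, so RT = 395 + 170 × 4.5850 ≈ 1174.444 ms.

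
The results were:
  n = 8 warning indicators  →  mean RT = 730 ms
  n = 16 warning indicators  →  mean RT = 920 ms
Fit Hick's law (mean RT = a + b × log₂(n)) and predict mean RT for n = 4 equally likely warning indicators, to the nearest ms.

Fit slope and intercept:
  b = (920 − 730) / (log₂ 16 − log₂ 8) = 190 / (4 − 3) = 190 ms/bit
  a = 730 − 190 × 3 = 160 ms
Then RT(4) = 160 + 190 × log₂ 4 = 160 + 190 × 2 ≈ 540.000 ms.

540 ms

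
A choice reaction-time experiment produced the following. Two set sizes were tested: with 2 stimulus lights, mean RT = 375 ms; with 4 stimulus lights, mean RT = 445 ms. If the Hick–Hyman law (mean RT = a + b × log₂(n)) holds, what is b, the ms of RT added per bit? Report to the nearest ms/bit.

70 ms/bit

b = (RT₂ − RT₁)/(log₂ n₂ − log₂ n₁) = (445 − 375)/(2 − 1) = 70 ms/bit.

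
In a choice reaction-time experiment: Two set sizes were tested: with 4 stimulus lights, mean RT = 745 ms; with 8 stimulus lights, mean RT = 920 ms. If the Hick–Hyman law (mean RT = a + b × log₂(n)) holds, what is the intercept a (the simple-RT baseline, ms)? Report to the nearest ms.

395 ms

Slope: b = (920 − 745) / (log₂ 8 − log₂ 4) = 175/1.0000 = 175 ms/bit.
a = RT₁ − b·log₂ n₁ = 745 − 175 × 2 = 395.000 ms.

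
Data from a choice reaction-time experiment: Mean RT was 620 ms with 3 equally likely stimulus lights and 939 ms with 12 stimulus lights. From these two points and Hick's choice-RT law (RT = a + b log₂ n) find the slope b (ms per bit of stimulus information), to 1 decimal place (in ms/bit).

159.5 ms/bit

Slope: b = (939 − 620) / (log₂ 12 − log₂ 3) = 319/2.0000 = 159.500 ms/bit.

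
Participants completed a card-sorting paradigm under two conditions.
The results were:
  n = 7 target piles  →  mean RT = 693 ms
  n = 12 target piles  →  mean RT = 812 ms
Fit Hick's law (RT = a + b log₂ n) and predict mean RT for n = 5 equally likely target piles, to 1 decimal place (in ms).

618.7 ms

Fit slope and intercept:
  b = (812 − 693) / (log₂ 12 − log₂ 7) = 119 / (3.5850 − 2.8074) = 153.033 ms/bit
  a = 693 − 153.033 × 2.8074 = 263.381 ms
Then RT(5) = 263.381 + 153.033 × log₂ 5 = 263.381 + 153.033 × 2.3219 ≈ 618.713 ms.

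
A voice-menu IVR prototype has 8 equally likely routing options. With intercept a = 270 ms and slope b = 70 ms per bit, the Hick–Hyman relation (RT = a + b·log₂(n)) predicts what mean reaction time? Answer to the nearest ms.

log₂(8) = 3 bits, so RT = 270 + 70 × 3 ≈ 480.000 ms.

480 ms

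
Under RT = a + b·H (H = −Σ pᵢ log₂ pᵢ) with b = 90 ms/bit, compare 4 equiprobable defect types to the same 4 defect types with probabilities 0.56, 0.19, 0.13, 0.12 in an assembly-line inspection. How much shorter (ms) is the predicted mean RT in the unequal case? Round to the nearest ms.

Equiprobable entropy H₀ = log₂ 4 = 2.0000 bits.
Skewed entropy H = −Σ pᵢ log₂ pᵢ = 1.6734 bits.
ΔRT = b·(H₀ − H) = 90 × 0.3266 = 29.40 ms.

29 ms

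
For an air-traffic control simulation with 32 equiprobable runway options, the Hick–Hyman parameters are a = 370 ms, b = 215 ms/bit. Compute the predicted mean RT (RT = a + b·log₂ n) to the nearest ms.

1445 ms

log₂(32) = 5 bits, so RT = 370 + 215 × 5 ≈ 1445.000 ms.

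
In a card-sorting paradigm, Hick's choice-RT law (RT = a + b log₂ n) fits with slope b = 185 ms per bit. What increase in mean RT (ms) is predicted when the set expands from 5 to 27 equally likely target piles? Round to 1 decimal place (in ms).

Only the slope matters, since a is common to both: ΔRT = b·log₂(n₂/n₁).
log₂(27) − log₂(5) = 4.7549 − 2.3219 = 2.4330.
ΔRT = 185 × 2.4330 = 450.097 ms.

450.1 ms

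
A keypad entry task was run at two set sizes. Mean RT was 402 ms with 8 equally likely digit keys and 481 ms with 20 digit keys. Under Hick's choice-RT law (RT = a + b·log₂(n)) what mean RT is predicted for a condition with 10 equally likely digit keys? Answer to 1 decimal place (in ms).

421.2 ms

Solve the two-equation system in a and b:
  b = (481 − 402) / (log₂ 20 − log₂ 8) = 79 / (4.3219 − 3) = 59.761 ms/bit
  a = 402 − 59.761 × 3 = 222.716 ms
Then RT(10) = 222.716 + 59.761 × log₂ 10 = 222.716 + 59.761 × 3.3219 ≈ 421.239 ms.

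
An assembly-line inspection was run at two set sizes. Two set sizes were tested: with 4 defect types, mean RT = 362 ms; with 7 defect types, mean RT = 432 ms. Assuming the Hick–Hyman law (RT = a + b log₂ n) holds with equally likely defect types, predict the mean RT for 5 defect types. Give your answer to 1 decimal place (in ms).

Solve the two-equation system in a and b:
  b = (432 − 362) / (log₂ 7 − log₂ 4) = 70 / (2.8074 − 2) = 86.703 ms/bit
  a = 362 − 86.703 × 2 = 188.594 ms
Then RT(5) = 188.594 + 86.703 × log₂ 5 = 188.594 + 86.703 × 2.3219 ≈ 389.912 ms.

389.9 ms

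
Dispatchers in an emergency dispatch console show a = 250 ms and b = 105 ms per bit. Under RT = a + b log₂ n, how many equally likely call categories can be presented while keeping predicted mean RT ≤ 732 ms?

24

Set 250 + 105·log₂ n ≤ 732 → log₂ n ≤ (732 − 250)/105 = 4.5905.
So n ≤ 2^4.5905 = 24.092; the largest integer n is 24.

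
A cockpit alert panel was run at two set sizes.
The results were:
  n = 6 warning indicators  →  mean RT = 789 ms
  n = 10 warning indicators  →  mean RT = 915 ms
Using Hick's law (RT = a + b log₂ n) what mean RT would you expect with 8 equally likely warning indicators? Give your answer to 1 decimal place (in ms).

860.0 ms

With log₂ n on the abscissa the relation is linear; from the two conditions:
  b = (915 − 789) / (log₂ 10 − log₂ 6) = 126 / (3.3219 − 2.5850) = 170.971 ms/bit
  a = 789 − 170.971 × 2.5850 = 347.045 ms
Then RT(8) = 347.045 + 170.971 × log₂ 8 = 347.045 + 170.971 × 3 ≈ 859.960 ms.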